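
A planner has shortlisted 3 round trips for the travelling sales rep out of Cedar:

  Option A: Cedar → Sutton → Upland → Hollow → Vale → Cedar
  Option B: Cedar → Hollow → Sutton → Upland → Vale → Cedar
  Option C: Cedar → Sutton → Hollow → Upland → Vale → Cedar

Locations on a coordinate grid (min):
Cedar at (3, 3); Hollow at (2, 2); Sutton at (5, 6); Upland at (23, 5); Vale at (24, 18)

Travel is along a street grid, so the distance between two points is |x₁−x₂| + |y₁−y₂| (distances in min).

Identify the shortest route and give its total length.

Shortest is Option B, total 78 min.

Option A: 5 + 19 + 24 + 38 + 36 = 122
Option B: 2 + 7 + 19 + 14 + 36 = 78
Option C: 5 + 7 + 24 + 14 + 36 = 86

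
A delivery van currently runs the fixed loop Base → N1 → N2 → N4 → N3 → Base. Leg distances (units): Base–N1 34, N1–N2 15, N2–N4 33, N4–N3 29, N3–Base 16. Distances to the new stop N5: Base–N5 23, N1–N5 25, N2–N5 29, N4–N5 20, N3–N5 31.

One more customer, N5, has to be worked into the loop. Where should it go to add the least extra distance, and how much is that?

Insertion cost between consecutive stops i–j is d(i,N5) + d(N5,j) − d(i,j):
  between Base and N1: 23 + 25 − 34 = 14
  between N1 and N2: 25 + 29 − 15 = 39
  between N2 and N4: 29 + 20 − 33 = 16
  between N4 and N3: 20 + 31 − 29 = 22
  between N3 and Base: 31 + 23 − 16 = 38
Cheapest insertion is between Base and N1, adding 14.
New total = 127 + 14 = 141.

+14 — insert N5 between Base and N1.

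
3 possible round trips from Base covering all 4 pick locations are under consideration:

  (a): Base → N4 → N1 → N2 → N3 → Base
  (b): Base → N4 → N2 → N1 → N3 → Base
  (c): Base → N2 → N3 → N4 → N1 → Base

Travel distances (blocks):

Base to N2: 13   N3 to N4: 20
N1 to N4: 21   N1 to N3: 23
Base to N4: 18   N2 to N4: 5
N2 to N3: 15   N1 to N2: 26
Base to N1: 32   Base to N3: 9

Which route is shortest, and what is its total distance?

Shortest is (b), total 81 blocks.

(a): 18 + 21 + 26 + 15 + 9 = 89
(b): 18 + 5 + 26 + 23 + 9 = 81
(c): 13 + 15 + 20 + 21 + 32 = 101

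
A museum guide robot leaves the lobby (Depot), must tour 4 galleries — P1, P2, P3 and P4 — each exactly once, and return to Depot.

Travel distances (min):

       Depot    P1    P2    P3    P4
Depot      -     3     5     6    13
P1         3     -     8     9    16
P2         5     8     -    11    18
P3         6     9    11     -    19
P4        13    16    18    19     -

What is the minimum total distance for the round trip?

With 4 stops there are 4!/2 = 12 distinct round trips (a route and its reverse cost the same).
Depot→P1→P2→P3→P4→Depot: 3+8+11+19+13 = 54
Depot→P1→P2→P4→P3→Depot: 3+8+18+19+6 = 54
Depot→P1→P3→P2→P4→Depot: 3+9+11+18+13 = 54
Depot→P1→P3→P4→P2→Depot: 3+9+19+18+5 = 54
Depot→P1→P4→P2→P3→Depot: 3+16+18+11+6 = 54
Depot→P1→P4→P3→P2→Depot: 3+16+19+11+5 = 54
Depot→P2→P1→P3→P4→Depot: 5+8+9+19+13 = 54
Depot→P2→P1→P4→P3→Depot: 5+8+16+19+6 = 54
Depot→P2→P3→P1→P4→Depot: 5+11+9+16+13 = 54
Depot→P2→P4→P1→P3→Depot: 5+18+16+9+6 = 54
Depot→P3→P1→P2→P4→Depot: 6+9+8+18+13 = 54
Depot→P3→P2→P1→P4→Depot: 6+11+8+16+13 = 54
The minimum is 54.
One optimal route: Depot → P1 → P2 → P3 → P4 → Depot (or its reverse).

Shortest round trip = 54 min.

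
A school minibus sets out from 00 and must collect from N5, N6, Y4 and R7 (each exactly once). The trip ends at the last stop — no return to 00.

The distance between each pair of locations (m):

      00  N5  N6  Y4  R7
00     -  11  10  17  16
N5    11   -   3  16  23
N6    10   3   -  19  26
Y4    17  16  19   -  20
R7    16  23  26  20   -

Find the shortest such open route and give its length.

Minimum one-way distance = 49 m.

There are 4! = 24 possible orderings.
00→N5→N6→Y4→R7: 11+3+19+20 = 53
00→N5→N6→R7→Y4: 11+3+26+20 = 60
00→N5→Y4→N6→R7: 11+16+19+26 = 72
00→N5→Y4→R7→N6: 11+16+20+26 = 73
00→N5→R7→N6→Y4: 11+23+26+19 = 79
00→N5→R7→Y4→N6: 11+23+20+19 = 73
00→N6→N5→Y4→R7: 10+3+16+20 = 49
00→N6→N5→R7→Y4: 10+3+23+20 = 56
00→N6→Y4→N5→R7: 10+19+16+23 = 68
00→N6→Y4→R7→N5: 10+19+20+23 = 72
00→N6→R7→N5→Y4: 10+26+23+16 = 75
00→N6→R7→Y4→N5: 10+26+20+16 = 72
00→Y4→N5→N6→R7: 17+16+3+26 = 62
00→Y4→N5→R7→N6: 17+16+23+26 = 82
… (10 more)
The minimum is 49.
One shortest path: 00 → N6 → N5 → Y4 → R7.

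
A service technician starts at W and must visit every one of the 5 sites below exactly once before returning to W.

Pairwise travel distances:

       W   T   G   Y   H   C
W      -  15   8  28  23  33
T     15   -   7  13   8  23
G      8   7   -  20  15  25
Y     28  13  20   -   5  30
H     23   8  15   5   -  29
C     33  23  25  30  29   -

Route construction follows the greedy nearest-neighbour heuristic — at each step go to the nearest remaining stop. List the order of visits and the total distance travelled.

Nearest-neighbour total = 91; route W → G → T → H → Y → C → W.

W → [G:8 / T:15 / H:23 / Y:28 / C:33] → G (8)
G → [T:7 / H:15 / Y:20 / C:25] → T (7)
T → [H:8 / Y:13 / C:23] → H (8)
H → [Y:5 / C:29] → Y (5)
Y → [C:30] → C (30)
Return C→W: 33.
Total = 8 + 7 + 8 + 5 + 30 + 33 = 91.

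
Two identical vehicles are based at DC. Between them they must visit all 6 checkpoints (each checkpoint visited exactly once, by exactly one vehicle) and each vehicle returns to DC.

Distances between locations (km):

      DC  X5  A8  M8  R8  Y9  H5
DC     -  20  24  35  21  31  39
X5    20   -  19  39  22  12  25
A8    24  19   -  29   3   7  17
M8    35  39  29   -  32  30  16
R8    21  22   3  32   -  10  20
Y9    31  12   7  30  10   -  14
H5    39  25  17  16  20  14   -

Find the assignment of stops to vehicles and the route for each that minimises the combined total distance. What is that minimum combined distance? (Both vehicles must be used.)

Minimum combined distance: 136 km.

Try each way of splitting the stops between the two vehicles (each non-empty) and, for each split, find the best tour for each vehicle:
  {X5} + {A8, M8, R8, Y9, H5}: 40 + 96 = 136
  {A8} + {X5, M8, R8, Y9, H5}: 48 + 113 = 161
  {X5, A8} + {M8, R8, Y9, H5}: 63 + 96 = 159
  {M8} + {X5, A8, R8, Y9, H5}: 70 + 87 = 157
  {X5, M8} + {A8, R8, Y9, H5}: 94 + 84 = 178
  {A8, M8} + {X5, R8, Y9, H5}: 88 + 87 = 175
  … (31 splits in total)
Best: vehicle 1 DC → X5 → DC = 40; vehicle 2 DC → M8 → H5 → Y9 → A8 → R8 → DC = 96; combined 136.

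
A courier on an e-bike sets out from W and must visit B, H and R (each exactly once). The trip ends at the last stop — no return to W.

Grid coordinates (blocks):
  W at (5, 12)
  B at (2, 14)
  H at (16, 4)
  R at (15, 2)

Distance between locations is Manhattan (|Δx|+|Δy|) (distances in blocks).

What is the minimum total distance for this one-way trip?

Minimum one-way distance = 32 blocks.

There are 3! = 6 possible orderings.
W→B→H→R: 5+24+3 = 32
W→B→R→H: 5+25+3 = 33
W→H→B→R: 19+24+25 = 68
W→H→R→B: 19+3+25 = 47
W→R→B→H: 20+25+24 = 69
W→R→H→B: 20+3+24 = 47
The minimum is 32.
One shortest path: W → B → H → R.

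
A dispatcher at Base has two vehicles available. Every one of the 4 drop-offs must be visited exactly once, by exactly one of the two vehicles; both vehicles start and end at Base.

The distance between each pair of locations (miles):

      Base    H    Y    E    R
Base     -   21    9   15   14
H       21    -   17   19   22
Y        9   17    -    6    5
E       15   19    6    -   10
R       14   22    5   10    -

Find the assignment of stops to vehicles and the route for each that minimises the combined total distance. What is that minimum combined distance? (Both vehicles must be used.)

There are 2^3 − 1 = 7 ways to divide the 4 stops into two non-empty groups. For each, the best each vehicle can do is its own shortest tour through its group:
  {H} + {Y, E, R}: 42 + 39 = 81
  {Y} + {H, E, R}: 18 + 64 = 82
  {H, Y} + {E, R}: 47 + 39 = 86
  {E} + {H, Y, R}: 30 + 57 = 87
  {H, E} + {Y, R}: 55 + 28 = 83
  {Y, E} + {H, R}: 30 + 57 = 87
  … (7 splits in total)
Best: vehicle 1 Base → H → Base = 42; vehicle 2 Base → Y → E → R → Base = 39; combined 81.

Minimum combined distance: 81 miles.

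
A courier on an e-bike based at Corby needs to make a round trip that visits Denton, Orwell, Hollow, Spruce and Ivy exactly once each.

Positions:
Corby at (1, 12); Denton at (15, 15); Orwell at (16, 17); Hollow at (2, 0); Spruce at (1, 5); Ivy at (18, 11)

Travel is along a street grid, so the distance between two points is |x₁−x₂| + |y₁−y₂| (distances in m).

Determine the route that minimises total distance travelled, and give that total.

Corby - Denton - Orwell - Hollow - Spruce - Ivy - Corby: 17+3+31+6+23+18 = 98
Corby - Denton - Orwell - Hollow - Ivy - Spruce - Corby: 17+3+31+27+23+7 = 108
Corby - Denton - Orwell - Spruce - Hollow - Ivy - Corby: 17+3+27+6+27+18 = 98
Corby - Denton - Orwell - Spruce - Ivy - Hollow - Corby: 17+3+27+23+27+13 = 110
Corby - Denton - Orwell - Ivy - Hollow - Spruce - Corby: 17+3+8+27+6+7 = 68
Corby - Denton - Orwell - Ivy - Spruce - Hollow - Corby: 17+3+8+23+6+13 = 70
Corby - Denton - Hollow - Orwell - Spruce - Ivy - Corby: 17+28+31+27+23+18 = 144
Corby - Denton - Hollow - Orwell - Ivy - Spruce - Corby: 17+28+31+8+23+7 = 114
Corby - Denton - Hollow - Spruce - Orwell - Ivy - Corby: 17+28+6+27+8+18 = 104
Corby - Denton - Hollow - Spruce - Ivy - Orwell - Corby: 17+28+6+23+8+20 = 102
Corby - Denton - Hollow - Ivy - Orwell - Spruce - Corby: 17+28+27+8+27+7 = 114
Corby - Denton - Hollow - Ivy - Spruce - Orwell - Corby: 17+28+27+23+27+20 = 142
Corby - Denton - Spruce - Orwell - Hollow - Ivy - Corby: 17+24+27+31+27+18 = 144
Corby - Denton - Spruce - Orwell - Ivy - Hollow - Corby: 17+24+27+8+27+13 = 116
… (46 more)
The minimum is 68.
One optimal route: Corby → Denton → Orwell → Ivy → Hollow → Spruce → Corby (or its reverse).

Shortest round trip = 68 m.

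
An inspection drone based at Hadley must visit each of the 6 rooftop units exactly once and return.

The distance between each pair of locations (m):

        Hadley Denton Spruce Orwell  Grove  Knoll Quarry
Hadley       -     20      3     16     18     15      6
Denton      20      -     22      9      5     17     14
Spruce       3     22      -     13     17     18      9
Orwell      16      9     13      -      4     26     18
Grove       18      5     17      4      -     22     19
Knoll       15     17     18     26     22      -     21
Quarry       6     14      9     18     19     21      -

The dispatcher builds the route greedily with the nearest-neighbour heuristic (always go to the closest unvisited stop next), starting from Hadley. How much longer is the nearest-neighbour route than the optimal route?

Excess over optimum: 7 m.

Hadley: Spruce=3, Quarry=6, Knoll=15, Orwell=16, Grove=18, Denton=20 ⇒ Spruce
Spruce: Quarry=9, Orwell=13, Grove=17, Knoll=18, Denton=22 ⇒ Quarry
Quarry: Denton=14, Orwell=18, Grove=19, Knoll=21 ⇒ Denton
Denton: Grove=5, Orwell=9, Knoll=17 ⇒ Grove
Grove: Orwell=4, Knoll=22 ⇒ Orwell
Orwell: Knoll=26 ⇒ Knoll
NN route Hadley → Spruce → Quarry → Denton → Grove → Orwell → Knoll → Hadley costs 76.
Optimal: Hadley → Spruce → Orwell → Grove → Denton → Knoll → Quarry → Hadley costs 69 (by enumerating all 360 distinct tours).
Excess = 76 − 69 = 7.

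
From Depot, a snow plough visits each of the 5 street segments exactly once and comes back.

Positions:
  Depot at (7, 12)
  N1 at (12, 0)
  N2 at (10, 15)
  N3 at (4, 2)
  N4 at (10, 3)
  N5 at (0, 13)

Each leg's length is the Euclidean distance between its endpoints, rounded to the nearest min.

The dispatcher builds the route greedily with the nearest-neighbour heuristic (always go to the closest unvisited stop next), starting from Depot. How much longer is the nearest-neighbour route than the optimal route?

Excess over optimum: 2 min.

Depot: N2=4, N5=7, N4=9, N3=10, N1=13 ⇒ N2
N2: N5=10, N4=12, N3=14, N1=15 ⇒ N5
N5: N3=12, N4=14, N1=18 ⇒ N3
N3: N4=6, N1=8 ⇒ N4
N4: N1=4 ⇒ N1
NN route Depot → N2 → N5 → N3 → N4 → N1 → Depot costs 49.
Optimal: Depot → N2 → N4 → N1 → N3 → N5 → Depot costs 47 (by enumerating all 60 distinct tours).
Excess = 49 − 47 = 2.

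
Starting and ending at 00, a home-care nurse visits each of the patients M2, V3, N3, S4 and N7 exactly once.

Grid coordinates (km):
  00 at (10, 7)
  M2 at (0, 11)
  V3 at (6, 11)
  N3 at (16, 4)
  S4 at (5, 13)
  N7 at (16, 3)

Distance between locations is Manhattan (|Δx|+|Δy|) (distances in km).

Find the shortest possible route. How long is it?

Minimum total distance: 52 km.

00-M2-V3-N3-S4-N7-00: 14+6+17+20+21+10 = 88
00-M2-V3-N3-N7-S4-00: 14+6+17+1+21+11 = 70
00-M2-V3-S4-N3-N7-00: 14+6+3+20+1+10 = 54
00-M2-V3-S4-N7-N3-00: 14+6+3+21+1+9 = 54
00-M2-V3-N7-N3-S4-00: 14+6+18+1+20+11 = 70
00-M2-V3-N7-S4-N3-00: 14+6+18+21+20+9 = 88
00-M2-N3-V3-S4-N7-00: 14+23+17+3+21+10 = 88
00-M2-N3-V3-N7-S4-00: 14+23+17+18+21+11 = 104
00-M2-N3-S4-V3-N7-00: 14+23+20+3+18+10 = 88
00-M2-N3-S4-N7-V3-00: 14+23+20+21+18+8 = 104
00-M2-N3-N7-V3-S4-00: 14+23+1+18+3+11 = 70
00-M2-N3-N7-S4-V3-00: 14+23+1+21+3+8 = 70
00-M2-S4-V3-N3-N7-00: 14+7+3+17+1+10 = 52
00-M2-S4-V3-N7-N3-00: 14+7+3+18+1+9 = 52
… (46 more)
The minimum is 52.
One optimal route: 00 → M2 → S4 → V3 → N3 → N7 → 00 (or its reverse).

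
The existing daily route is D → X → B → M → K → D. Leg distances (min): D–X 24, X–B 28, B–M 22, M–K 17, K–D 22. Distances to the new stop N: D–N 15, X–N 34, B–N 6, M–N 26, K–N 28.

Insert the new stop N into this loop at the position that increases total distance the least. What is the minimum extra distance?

Insertion cost between consecutive stops i–j is d(i,N) + d(N,j) − d(i,j):
  between D and X: 15 + 34 − 24 = 25
  between X and B: 34 + 6 − 28 = 12
  between B and M: 6 + 26 − 22 = 10
  between M and K: 26 + 28 − 17 = 37
  between K and D: 28 + 15 − 22 = 21
Cheapest insertion is between B and M, adding 10.
New total = 113 + 10 = 123.

+10 min — insert N between B and M.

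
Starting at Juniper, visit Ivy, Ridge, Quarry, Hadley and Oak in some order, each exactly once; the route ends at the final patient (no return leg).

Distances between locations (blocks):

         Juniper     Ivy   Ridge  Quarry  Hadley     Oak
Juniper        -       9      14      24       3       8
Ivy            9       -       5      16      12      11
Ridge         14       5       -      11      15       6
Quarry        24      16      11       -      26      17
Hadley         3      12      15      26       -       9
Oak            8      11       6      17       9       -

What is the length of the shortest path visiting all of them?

There are 5! = 120 possible orderings.
Juniper → Ivy → Ridge → Quarry → Hadley → Oak: 9+5+11+26+9 = 60
Juniper → Ivy → Ridge → Quarry → Oak → Hadley: 9+5+11+17+9 = 51
Juniper → Ivy → Ridge → Hadley → Quarry → Oak: 9+5+15+26+17 = 72
Juniper → Ivy → Ridge → Hadley → Oak → Quarry: 9+5+15+9+17 = 55
Juniper → Ivy → Ridge → Oak → Quarry → Hadley: 9+5+6+17+26 = 63
Juniper → Ivy → Ridge → Oak → Hadley → Quarry: 9+5+6+9+26 = 55
Juniper → Ivy → Quarry → Ridge → Hadley → Oak: 9+16+11+15+9 = 60
Juniper → Ivy → Quarry → Ridge → Oak → Hadley: 9+16+11+6+9 = 51
Juniper → Ivy → Quarry → Hadley → Ridge → Oak: 9+16+26+15+6 = 72
Juniper → Ivy → Quarry → Hadley → Oak → Ridge: 9+16+26+9+6 = 66
Juniper → Ivy → Quarry → Oak → Ridge → Hadley: 9+16+17+6+15 = 63
Juniper → Ivy → Quarry → Oak → Hadley → Ridge: 9+16+17+9+15 = 66
Juniper → Ivy → Hadley → Ridge → Quarry → Oak: 9+12+15+11+17 = 64
Juniper → Ivy → Hadley → Ridge → Oak → Quarry: 9+12+15+6+17 = 59
… (106 more)
Juniper → Hadley → Oak → Ivy → Ridge → Quarry: 3+9+11+5+11 = 39  ← best
The minimum is 39.
One shortest path: Juniper → Hadley → Oak → Ivy → Ridge → Quarry.

39 blocks — the minimum one-way total.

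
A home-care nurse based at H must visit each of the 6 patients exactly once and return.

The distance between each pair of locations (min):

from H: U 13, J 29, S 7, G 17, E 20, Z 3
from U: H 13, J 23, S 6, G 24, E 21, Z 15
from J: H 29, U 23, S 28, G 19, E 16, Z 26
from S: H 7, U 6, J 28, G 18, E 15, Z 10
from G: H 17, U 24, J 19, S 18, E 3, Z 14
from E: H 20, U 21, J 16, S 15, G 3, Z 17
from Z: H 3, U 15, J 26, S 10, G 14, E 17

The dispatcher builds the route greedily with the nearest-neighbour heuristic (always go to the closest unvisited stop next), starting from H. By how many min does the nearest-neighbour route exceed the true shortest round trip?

19 min longer than the optimal tour.

H: Z=3, S=7, U=13, G=17, E=20, J=29 ⇒ Z
Z: S=10, G=14, U=15, E=17, J=26 ⇒ S
S: U=6, E=15, G=18, J=28 ⇒ U
U: E=21, J=23, G=24 ⇒ E
E: G=3, J=16 ⇒ G
G: J=19 ⇒ J
NN route H → Z → S → U → E → G → J → H costs 91.
Optimal: H → S → U → J → E → G → Z → H costs 72 (by enumerating all 360 distinct tours).
Excess = 91 − 72 = 19.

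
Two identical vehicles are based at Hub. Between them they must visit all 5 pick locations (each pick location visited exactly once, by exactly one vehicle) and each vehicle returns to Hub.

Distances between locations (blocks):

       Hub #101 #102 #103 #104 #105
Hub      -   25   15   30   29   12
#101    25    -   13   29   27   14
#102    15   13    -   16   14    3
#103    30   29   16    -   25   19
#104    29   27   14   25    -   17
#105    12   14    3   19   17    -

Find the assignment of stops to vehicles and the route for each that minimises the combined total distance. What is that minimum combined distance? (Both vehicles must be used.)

Try each way of splitting the stops between the two vehicles (each non-empty) and, for each split, find the best tour for each vehicle:
  {#101} + {#102, #103, #104, #105}: 50 + 84 = 134
  {#102} + {#101, #103, #104, #105}: 30 + 108 = 138
  {#101, #102} + {#103, #104, #105}: 53 + 84 = 137
  {#103} + {#101, #102, #104, #105}: 60 + 81 = 141
  {#101, #103} + {#102, #104, #105}: 84 + 58 = 142
  {#102, #103} + {#101, #104, #105}: 61 + 81 = 142
  … (15 splits in total)
  {#101, #102, #103, #104} + {#105}: 107 + 24 = 131  ← best
Best: vehicle 1 Hub → #101 → #102 → #104 → #103 → Hub = 107; vehicle 2 Hub → #105 → Hub = 24; combined 131.

131 blocks — the smallest possible combined total.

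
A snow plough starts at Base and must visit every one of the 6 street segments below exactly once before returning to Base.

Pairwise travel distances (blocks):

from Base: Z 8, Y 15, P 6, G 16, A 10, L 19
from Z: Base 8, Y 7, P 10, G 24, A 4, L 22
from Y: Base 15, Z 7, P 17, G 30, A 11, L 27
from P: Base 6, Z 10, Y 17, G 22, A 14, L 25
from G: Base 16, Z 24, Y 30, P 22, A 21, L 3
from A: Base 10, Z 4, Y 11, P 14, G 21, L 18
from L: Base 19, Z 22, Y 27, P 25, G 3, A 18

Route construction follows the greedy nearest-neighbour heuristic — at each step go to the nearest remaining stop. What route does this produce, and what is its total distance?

77 blocks along Base → P → Z → A → Y → L → G → Base.

From Base: distances to unvisited — P=6, Z=8, A=10, Y=15, G=16, L=19. Nearest is P (6).
From P: distances to unvisited — Z=10, A=14, Y=17, G=22, L=25. Nearest is Z (10).
From Z: distances to unvisited — A=4, Y=7, L=22, G=24. Nearest is A (4).
From A: distances to unvisited — Y=11, L=18, G=21. Nearest is Y (11).
From Y: distances to unvisited — L=27, G=30. Nearest is L (27).
From L: distances to unvisited — G=3. Nearest is G (3).
Return G→Base: 16.
Total = 6 + 10 + 4 + 11 + 27 + 3 + 16 = 77.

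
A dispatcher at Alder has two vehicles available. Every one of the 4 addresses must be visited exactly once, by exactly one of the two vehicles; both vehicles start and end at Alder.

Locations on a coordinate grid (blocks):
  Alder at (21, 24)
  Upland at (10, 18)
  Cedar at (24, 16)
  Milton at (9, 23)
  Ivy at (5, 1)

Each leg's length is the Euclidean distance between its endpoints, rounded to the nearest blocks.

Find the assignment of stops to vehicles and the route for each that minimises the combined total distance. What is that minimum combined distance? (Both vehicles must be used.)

81 blocks — the smallest possible combined total.

Check every non-empty split of the stops between the two vehicles; for each half take its own optimal tour:
  {Upland} + {Cedar, Milton, Ivy}: 26 + 67 = 93
  {Cedar} + {Upland, Milton, Ivy}: 18 + 63 = 81
  {Upland, Cedar} + {Milton, Ivy}: 36 + 62 = 98
  {Milton} + {Upland, Cedar, Ivy}: 24 + 64 = 88
  {Upland, Milton} + {Cedar, Ivy}: 30 + 61 = 91
  {Cedar, Milton} + {Upland, Ivy}: 38 + 59 = 97
  … (7 splits in total)
Best: vehicle 1 Alder → Cedar → Alder = 18; vehicle 2 Alder → Milton → Upland → Ivy → Alder = 63; combined 81.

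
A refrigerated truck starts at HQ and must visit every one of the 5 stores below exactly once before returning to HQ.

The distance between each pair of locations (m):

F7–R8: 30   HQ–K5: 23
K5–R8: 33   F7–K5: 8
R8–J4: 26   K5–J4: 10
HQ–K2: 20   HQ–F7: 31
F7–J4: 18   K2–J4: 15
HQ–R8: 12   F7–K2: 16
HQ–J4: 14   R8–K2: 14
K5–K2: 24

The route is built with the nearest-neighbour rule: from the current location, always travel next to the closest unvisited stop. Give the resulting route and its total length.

HQ → [R8:12 / J4:14 / K2:20 / K5:23 / F7:31] → R8 (12)
R8 → [K2:14 / J4:26 / F7:30 / K5:33] → K2 (14)
K2 → [J4:15 / F7:16 / K5:24] → J4 (15)
J4 → [K5:10 / F7:18] → K5 (10)
K5 → [F7:8] → F7 (8)
Return F7→HQ: 31.
Total = 12 + 14 + 15 + 10 + 8 + 31 = 90.

Total distance 90 m via the nearest-neighbour route HQ → R8 → K2 → J4 → K5 → F7 → HQ.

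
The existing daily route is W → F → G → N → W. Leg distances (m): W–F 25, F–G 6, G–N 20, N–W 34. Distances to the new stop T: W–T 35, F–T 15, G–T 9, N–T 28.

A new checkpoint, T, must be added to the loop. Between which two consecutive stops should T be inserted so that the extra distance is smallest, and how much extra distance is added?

+17 m — insert T between G and N.

Insertion cost between consecutive stops i–j is d(i,T) + d(T,j) − d(i,j):
  between W and F: 35 + 15 − 25 = 25
  between F and G: 15 + 9 − 6 = 18
  between G and N: 9 + 28 − 20 = 17
  between N and W: 28 + 35 − 34 = 29
Cheapest insertion is between G and N, adding 17.
New total = 85 + 17 = 102.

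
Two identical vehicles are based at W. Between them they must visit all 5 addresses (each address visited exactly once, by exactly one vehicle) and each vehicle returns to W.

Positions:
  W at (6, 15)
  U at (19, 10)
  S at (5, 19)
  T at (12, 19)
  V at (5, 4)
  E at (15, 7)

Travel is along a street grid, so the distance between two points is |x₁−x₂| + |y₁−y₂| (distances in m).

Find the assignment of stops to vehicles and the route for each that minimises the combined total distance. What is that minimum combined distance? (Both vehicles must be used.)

There are 2^4 − 1 = 15 ways to divide the 5 stops into two non-empty groups. For each, the best each vehicle can do is its own shortest tour through its group:
  {U} + {S, T, V, E}: 36 + 52 = 88
  {S} + {U, T, V, E}: 10 + 58 = 68
  {U, S} + {T, V, E}: 46 + 50 = 96
  {T} + {U, S, V, E}: 20 + 58 = 78
  {U, T} + {S, V, E}: 44 + 50 = 94
  {S, T} + {U, V, E}: 22 + 50 = 72
  … (15 splits in total)
Best: vehicle 1 W → S → W = 10; vehicle 2 W → T → U → E → V → W = 58; combined 68.

68 m — the smallest possible combined total.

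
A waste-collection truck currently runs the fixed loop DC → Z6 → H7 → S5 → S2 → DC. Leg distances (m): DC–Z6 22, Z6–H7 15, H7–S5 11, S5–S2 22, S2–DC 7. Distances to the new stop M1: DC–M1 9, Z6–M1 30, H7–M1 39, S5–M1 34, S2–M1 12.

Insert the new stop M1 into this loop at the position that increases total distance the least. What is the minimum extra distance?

Insertion cost between consecutive stops i–j is d(i,M1) + d(M1,j) − d(i,j):
  between DC and Z6: 9 + 30 − 22 = 17
  between Z6 and H7: 30 + 39 − 15 = 54
  between H7 and S5: 39 + 34 − 11 = 62
  between S5 and S2: 34 + 12 − 22 = 24
  between S2 and DC: 12 + 9 − 7 = 14
Cheapest insertion is between S2 and DC, adding 14.
New total = 77 + 14 = 91.

+14 m — insert M1 between S2 and DC.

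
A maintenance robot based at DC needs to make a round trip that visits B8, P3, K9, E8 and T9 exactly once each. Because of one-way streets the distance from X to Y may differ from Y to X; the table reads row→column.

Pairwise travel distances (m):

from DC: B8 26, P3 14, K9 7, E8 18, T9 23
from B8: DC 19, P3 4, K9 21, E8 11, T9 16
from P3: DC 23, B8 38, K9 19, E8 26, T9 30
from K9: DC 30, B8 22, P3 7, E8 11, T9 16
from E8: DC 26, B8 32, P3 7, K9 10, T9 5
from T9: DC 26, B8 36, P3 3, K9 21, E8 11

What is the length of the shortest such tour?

Minimum total distance: 71 m.

DC→B8→P3→K9→E8→T9→DC: 26+4+19+11+5+26 = 91
DC→B8→P3→K9→T9→E8→DC: 26+4+19+16+11+26 = 102
DC→B8→P3→E8→K9→T9→DC: 26+4+26+10+16+26 = 108
DC→B8→P3→E8→T9→K9→DC: 26+4+26+5+21+30 = 112
DC→B8→P3→T9→K9→E8→DC: 26+4+30+21+11+26 = 118
DC→B8→P3→T9→E8→K9→DC: 26+4+30+11+10+30 = 111
DC→B8→K9→P3→E8→T9→DC: 26+21+7+26+5+26 = 111
DC→B8→K9→P3→T9→E8→DC: 26+21+7+30+11+26 = 121
DC→B8→K9→E8→P3→T9→DC: 26+21+11+7+30+26 = 121
DC→B8→K9→E8→T9→P3→DC: 26+21+11+5+3+23 = 89
DC→B8→K9→T9→P3→E8→DC: 26+21+16+3+26+26 = 118
DC→B8→K9→T9→E8→P3→DC: 26+21+16+11+7+23 = 104
DC→B8→E8→P3→K9→T9→DC: 26+11+7+19+16+26 = 105
DC→B8→E8→P3→T9→K9→DC: 26+11+7+30+21+30 = 125
… (106 more)
DC→K9→B8→E8→T9→P3→DC: 7+22+11+5+3+23 = 71  ← best
The minimum is 71.
One optimal route: DC → K9 → B8 → E8 → T9 → P3 → DC.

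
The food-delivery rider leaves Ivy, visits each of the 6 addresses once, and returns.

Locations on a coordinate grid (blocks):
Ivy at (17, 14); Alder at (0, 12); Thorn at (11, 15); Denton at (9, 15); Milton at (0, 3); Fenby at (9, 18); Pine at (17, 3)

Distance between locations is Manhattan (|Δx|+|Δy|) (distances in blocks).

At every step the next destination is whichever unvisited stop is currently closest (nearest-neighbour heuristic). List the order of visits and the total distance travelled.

64 blocks along Ivy → Thorn → Denton → Fenby → Alder → Milton → Pine → Ivy.

At Ivy the remaining stops are Thorn 7, Denton 9, Pine 11, Fenby 12, Alder 19, Milton 28; go to Thorn.
At Thorn the remaining stops are Denton 2, Fenby 5, Alder 14, Pine 18, Milton 23; go to Denton.
At Denton the remaining stops are Fenby 3, Alder 12, Pine 20, Milton 21; go to Fenby.
At Fenby the remaining stops are Alder 15, Pine 23, Milton 24; go to Alder.
At Alder the remaining stops are Milton 9, Pine 26; go to Milton.
At Milton the remaining stops are Pine 17; go to Pine.
Return Pine→Ivy: 11.
Total = 7 + 2 + 3 + 15 + 9 + 17 + 11 = 64.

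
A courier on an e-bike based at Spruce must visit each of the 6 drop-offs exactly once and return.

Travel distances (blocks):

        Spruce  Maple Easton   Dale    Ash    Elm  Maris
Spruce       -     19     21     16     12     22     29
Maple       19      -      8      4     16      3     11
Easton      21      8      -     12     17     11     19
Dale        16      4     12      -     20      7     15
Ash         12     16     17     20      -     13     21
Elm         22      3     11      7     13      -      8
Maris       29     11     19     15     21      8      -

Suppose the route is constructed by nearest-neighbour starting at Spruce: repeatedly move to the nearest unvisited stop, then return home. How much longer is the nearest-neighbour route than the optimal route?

Excess over optimum: 13 blocks.

Spruce: Ash=12, Dale=16, Maple=19, Easton=21, Elm=22, Maris=29 ⇒ Ash
Ash: Elm=13, Maple=16, Easton=17, Dale=20, Maris=21 ⇒ Elm
Elm: Maple=3, Dale=7, Maris=8, Easton=11 ⇒ Maple
Maple: Dale=4, Easton=8, Maris=11 ⇒ Dale
Dale: Easton=12, Maris=15 ⇒ Easton
Easton: Maris=19 ⇒ Maris
NN route Spruce → Ash → Elm → Maple → Dale → Easton → Maris → Spruce costs 92.
Optimal: Spruce → Dale → Maple → Elm → Maris → Easton → Ash → Spruce costs 79 (by enumerating all 360 distinct tours).
Excess = 92 − 79 = 13.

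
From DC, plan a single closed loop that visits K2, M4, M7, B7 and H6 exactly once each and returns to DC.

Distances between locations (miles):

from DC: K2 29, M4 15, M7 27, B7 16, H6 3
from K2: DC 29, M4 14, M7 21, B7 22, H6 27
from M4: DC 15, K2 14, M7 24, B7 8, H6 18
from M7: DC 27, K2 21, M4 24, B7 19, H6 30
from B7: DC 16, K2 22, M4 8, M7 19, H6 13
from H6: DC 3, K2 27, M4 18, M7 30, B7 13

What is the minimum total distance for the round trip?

DC→K2→M4→M7→B7→H6→DC: 29+14+24+19+13+3 = 102
DC→K2→M4→M7→H6→B7→DC: 29+14+24+30+13+16 = 126
DC→K2→M4→B7→M7→H6→DC: 29+14+8+19+30+3 = 103
DC→K2→M4→B7→H6→M7→DC: 29+14+8+13+30+27 = 121
DC→K2→M4→H6→M7→B7→DC: 29+14+18+30+19+16 = 126
DC→K2→M4→H6→B7→M7→DC: 29+14+18+13+19+27 = 120
DC→K2→M7→M4→B7→H6→DC: 29+21+24+8+13+3 = 98
DC→K2→M7→M4→H6→B7→DC: 29+21+24+18+13+16 = 121
DC→K2→M7→B7→M4→H6→DC: 29+21+19+8+18+3 = 98
DC→K2→M7→B7→H6→M4→DC: 29+21+19+13+18+15 = 115
DC→K2→M7→H6→M4→B7→DC: 29+21+30+18+8+16 = 122
DC→K2→M7→H6→B7→M4→DC: 29+21+30+13+8+15 = 116
DC→K2→B7→M4→M7→H6→DC: 29+22+8+24+30+3 = 116
DC→K2→B7→M4→H6→M7→DC: 29+22+8+18+30+27 = 134
… (46 more)
DC→M4→K2→M7→B7→H6→DC: 15+14+21+19+13+3 = 85  ← best
The minimum is 85.
One optimal route: DC → M4 → K2 → M7 → B7 → H6 → DC (or its reverse).

Shortest round trip = 85 miles.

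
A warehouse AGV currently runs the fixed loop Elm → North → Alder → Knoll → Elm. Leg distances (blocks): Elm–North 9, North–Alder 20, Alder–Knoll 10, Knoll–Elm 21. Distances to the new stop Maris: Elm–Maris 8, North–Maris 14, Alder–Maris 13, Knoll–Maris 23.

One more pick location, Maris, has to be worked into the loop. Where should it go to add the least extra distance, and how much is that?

Insertion cost between consecutive stops i–j is d(i,Maris) + d(Maris,j) − d(i,j):
  between Elm and North: 8 + 14 − 9 = 13
  between North and Alder: 14 + 13 − 20 = 7
  between Alder and Knoll: 13 + 23 − 10 = 26
  between Knoll and Elm: 23 + 8 − 21 = 10
Cheapest insertion is between North and Alder, adding 7.
New total = 60 + 7 = 67.

+7 blocks — insert Maris between North and Alder.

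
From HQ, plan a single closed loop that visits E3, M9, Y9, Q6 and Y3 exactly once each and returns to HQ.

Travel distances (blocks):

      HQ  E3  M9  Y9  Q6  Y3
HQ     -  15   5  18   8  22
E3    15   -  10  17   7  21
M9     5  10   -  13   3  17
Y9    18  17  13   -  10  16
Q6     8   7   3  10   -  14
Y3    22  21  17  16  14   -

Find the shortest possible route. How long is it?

HQ → E3 → M9 → Y9 → Q6 → Y3 → HQ: 15+10+13+10+14+22 = 84
HQ → E3 → M9 → Y9 → Y3 → Q6 → HQ: 15+10+13+16+14+8 = 76
HQ → E3 → M9 → Q6 → Y9 → Y3 → HQ: 15+10+3+10+16+22 = 76
HQ → E3 → M9 → Q6 → Y3 → Y9 → HQ: 15+10+3+14+16+18 = 76
HQ → E3 → M9 → Y3 → Y9 → Q6 → HQ: 15+10+17+16+10+8 = 76
HQ → E3 → M9 → Y3 → Q6 → Y9 → HQ: 15+10+17+14+10+18 = 84
HQ → E3 → Y9 → M9 → Q6 → Y3 → HQ: 15+17+13+3+14+22 = 84
HQ → E3 → Y9 → M9 → Y3 → Q6 → HQ: 15+17+13+17+14+8 = 84
HQ → E3 → Y9 → Q6 → M9 → Y3 → HQ: 15+17+10+3+17+22 = 84
HQ → E3 → Y9 → Q6 → Y3 → M9 → HQ: 15+17+10+14+17+5 = 78
HQ → E3 → Y9 → Y3 → M9 → Q6 → HQ: 15+17+16+17+3+8 = 76
HQ → E3 → Y9 → Y3 → Q6 → M9 → HQ: 15+17+16+14+3+5 = 70
HQ → E3 → Q6 → M9 → Y9 → Y3 → HQ: 15+7+3+13+16+22 = 76
HQ → E3 → Q6 → M9 → Y3 → Y9 → HQ: 15+7+3+17+16+18 = 76
… (46 more)
The minimum is 70.
One optimal route: HQ → E3 → Y9 → Y3 → Q6 → M9 → HQ (or its reverse).

Minimum total distance: 70 blocks.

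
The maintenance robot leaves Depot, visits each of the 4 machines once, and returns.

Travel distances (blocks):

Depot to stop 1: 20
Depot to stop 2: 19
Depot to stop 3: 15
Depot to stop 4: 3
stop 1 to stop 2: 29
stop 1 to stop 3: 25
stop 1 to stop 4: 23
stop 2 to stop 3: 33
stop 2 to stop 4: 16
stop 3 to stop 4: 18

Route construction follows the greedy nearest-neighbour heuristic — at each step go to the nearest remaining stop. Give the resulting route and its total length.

From Depot: distances to unvisited — stop 4=3, stop 3=15, stop 2=19, stop 1=20. Nearest is stop 4 (3).
From stop 4: distances to unvisited — stop 2=16, stop 3=18, stop 1=23. Nearest is stop 2 (16).
From stop 2: distances to unvisited — stop 1=29, stop 3=33. Nearest is stop 1 (29).
From stop 1: distances to unvisited — stop 3=25. Nearest is stop 3 (25).
Return stop 3→Depot: 15.
Total = 3 + 16 + 29 + 25 + 15 = 88.

Total distance 88 blocks via the nearest-neighbour route Depot → stop 4 → stop 2 → stop 1 → stop 3 → Depot.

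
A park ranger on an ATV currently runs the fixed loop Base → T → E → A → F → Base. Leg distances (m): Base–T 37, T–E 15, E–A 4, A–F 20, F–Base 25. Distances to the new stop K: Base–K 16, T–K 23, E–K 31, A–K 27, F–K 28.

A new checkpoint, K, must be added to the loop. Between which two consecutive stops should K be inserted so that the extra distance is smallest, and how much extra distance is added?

Insertion cost between consecutive stops i–j is d(i,K) + d(K,j) − d(i,j):
  between Base and T: 16 + 23 − 37 = 2
  between T and E: 23 + 31 − 15 = 39
  between E and A: 31 + 27 − 4 = 54
  between A and F: 27 + 28 − 20 = 35
  between F and Base: 28 + 16 − 25 = 19
Cheapest insertion is between Base and T, adding 2.
New total = 101 + 2 = 103.

Minimum extra distance: 2 m, inserting K between Base and T.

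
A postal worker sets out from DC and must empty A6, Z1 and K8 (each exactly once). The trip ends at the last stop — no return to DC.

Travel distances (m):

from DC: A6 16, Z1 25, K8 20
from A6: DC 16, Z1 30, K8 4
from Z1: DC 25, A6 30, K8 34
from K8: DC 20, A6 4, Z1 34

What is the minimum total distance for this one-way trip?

Minimum one-way distance = 54 m.

There are 3! = 6 possible orderings.
DC → A6 → Z1 → K8: 16+30+34 = 80
DC → A6 → K8 → Z1: 16+4+34 = 54
DC → Z1 → A6 → K8: 25+30+4 = 59
DC → Z1 → K8 → A6: 25+34+4 = 63
DC → K8 → A6 → Z1: 20+4+30 = 54
DC → K8 → Z1 → A6: 20+34+30 = 84
The minimum is 54.
One shortest path: DC → A6 → K8 → Z1.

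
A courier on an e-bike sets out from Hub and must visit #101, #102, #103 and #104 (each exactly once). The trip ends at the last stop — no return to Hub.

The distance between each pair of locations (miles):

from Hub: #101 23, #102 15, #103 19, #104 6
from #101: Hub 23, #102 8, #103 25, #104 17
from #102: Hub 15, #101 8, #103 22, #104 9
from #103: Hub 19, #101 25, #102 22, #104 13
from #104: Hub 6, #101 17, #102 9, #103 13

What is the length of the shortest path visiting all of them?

Minimum one-way distance = 48 miles.

There are 4! = 24 possible orderings.
Hub - #101 - #102 - #103 - #104: 23+8+22+13 = 66
Hub - #101 - #102 - #104 - #103: 23+8+9+13 = 53
Hub - #101 - #103 - #102 - #104: 23+25+22+9 = 79
Hub - #101 - #103 - #104 - #102: 23+25+13+9 = 70
Hub - #101 - #104 - #102 - #103: 23+17+9+22 = 71
Hub - #101 - #104 - #103 - #102: 23+17+13+22 = 75
Hub - #102 - #101 - #103 - #104: 15+8+25+13 = 61
Hub - #102 - #101 - #104 - #103: 15+8+17+13 = 53
Hub - #102 - #103 - #101 - #104: 15+22+25+17 = 79
Hub - #102 - #103 - #104 - #101: 15+22+13+17 = 67
Hub - #102 - #104 - #101 - #103: 15+9+17+25 = 66
Hub - #102 - #104 - #103 - #101: 15+9+13+25 = 62
Hub - #103 - #101 - #102 - #104: 19+25+8+9 = 61
Hub - #103 - #101 - #104 - #102: 19+25+17+9 = 70
… (10 more)
Hub - #104 - #102 - #101 - #103: 6+9+8+25 = 48  ← best
The minimum is 48.
One shortest path: Hub → #104 → #102 → #101 → #103.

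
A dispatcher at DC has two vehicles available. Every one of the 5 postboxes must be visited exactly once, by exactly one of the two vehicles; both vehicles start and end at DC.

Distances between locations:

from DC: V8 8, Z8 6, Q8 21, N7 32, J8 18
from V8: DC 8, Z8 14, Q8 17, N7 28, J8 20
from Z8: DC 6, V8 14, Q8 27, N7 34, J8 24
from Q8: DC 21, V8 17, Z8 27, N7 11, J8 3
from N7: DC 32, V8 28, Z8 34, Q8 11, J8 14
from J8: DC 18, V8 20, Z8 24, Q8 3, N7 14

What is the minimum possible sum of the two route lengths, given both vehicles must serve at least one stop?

80 — the smallest possible combined total.

Try each way of splitting the stops between the two vehicles (each non-empty) and, for each split, find the best tour for each vehicle:
  {V8} + {Z8, Q8, N7, J8}: 16 + 72 = 88
  {Z8} + {V8, Q8, N7, J8}: 12 + 68 = 80
  {V8, Z8} + {Q8, N7, J8}: 28 + 64 = 92
  {Q8} + {V8, Z8, N7, J8}: 42 + 80 = 122
  {V8, Q8} + {Z8, N7, J8}: 46 + 72 = 118
  {Z8, Q8} + {V8, N7, J8}: 54 + 68 = 122
  … (15 splits in total)
Best: vehicle 1 DC → Z8 → DC = 12; vehicle 2 DC → V8 → Q8 → N7 → J8 → DC = 68; combined 80.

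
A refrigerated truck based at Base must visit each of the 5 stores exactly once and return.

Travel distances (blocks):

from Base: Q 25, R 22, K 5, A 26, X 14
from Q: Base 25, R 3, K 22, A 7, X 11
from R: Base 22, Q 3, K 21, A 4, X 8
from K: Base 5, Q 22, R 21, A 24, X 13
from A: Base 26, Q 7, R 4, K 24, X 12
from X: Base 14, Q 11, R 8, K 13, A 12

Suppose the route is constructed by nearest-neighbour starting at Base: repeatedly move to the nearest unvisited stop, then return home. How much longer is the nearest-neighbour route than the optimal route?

From Base: K=5, X=14, R=22, Q=25, A=26 → choose K (5).
From K: X=13, R=21, Q=22, A=24 → choose X (13).
From X: R=8, Q=11, A=12 → choose R (8).
From R: Q=3, A=4 → choose Q (3).
From Q: A=7 → choose A (7).
NN route Base → K → X → R → Q → A → Base costs 62.
Optimal: Base → K → Q → R → A → X → Base costs 60 (by enumerating all 60 distinct tours).
Excess = 62 − 60 = 2.

2 blocks longer than the optimal tour.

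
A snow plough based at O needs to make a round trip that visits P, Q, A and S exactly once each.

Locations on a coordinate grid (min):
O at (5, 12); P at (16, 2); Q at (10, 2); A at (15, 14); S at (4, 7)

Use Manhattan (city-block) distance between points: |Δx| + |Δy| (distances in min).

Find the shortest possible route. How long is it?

There are 12 distinct closed tours to check (reversals are equivalent).
O - P - Q - A - S - O: 21+6+17+18+6 = 68
O - P - Q - S - A - O: 21+6+11+18+12 = 68
O - P - A - Q - S - O: 21+13+17+11+6 = 68
O - P - A - S - Q - O: 21+13+18+11+15 = 78
O - P - S - Q - A - O: 21+17+11+17+12 = 78
O - P - S - A - Q - O: 21+17+18+17+15 = 88
O - Q - P - A - S - O: 15+6+13+18+6 = 58
O - Q - P - S - A - O: 15+6+17+18+12 = 68
O - Q - A - P - S - O: 15+17+13+17+6 = 68
O - Q - S - P - A - O: 15+11+17+13+12 = 68
O - A - P - Q - S - O: 12+13+6+11+6 = 48
O - A - Q - P - S - O: 12+17+6+17+6 = 58
The minimum is 48.
One optimal route: O → A → P → Q → S → O (or its reverse).

Minimum total distance: 48 min.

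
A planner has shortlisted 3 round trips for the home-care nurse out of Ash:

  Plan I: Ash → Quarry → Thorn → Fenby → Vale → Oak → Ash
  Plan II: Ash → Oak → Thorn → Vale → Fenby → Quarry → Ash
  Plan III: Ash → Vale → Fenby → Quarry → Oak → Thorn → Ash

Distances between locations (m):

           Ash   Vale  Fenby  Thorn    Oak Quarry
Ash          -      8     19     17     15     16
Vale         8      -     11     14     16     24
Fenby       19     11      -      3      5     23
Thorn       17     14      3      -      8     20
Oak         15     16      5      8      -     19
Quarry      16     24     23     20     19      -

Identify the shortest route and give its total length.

Plan I: 16 + 20 + 3 + 11 + 16 + 15 = 81
Plan II: 15 + 8 + 14 + 11 + 23 + 16 = 87
Plan III: 8 + 11 + 23 + 19 + 8 + 17 = 86

81 m — Plan I is the shortest.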